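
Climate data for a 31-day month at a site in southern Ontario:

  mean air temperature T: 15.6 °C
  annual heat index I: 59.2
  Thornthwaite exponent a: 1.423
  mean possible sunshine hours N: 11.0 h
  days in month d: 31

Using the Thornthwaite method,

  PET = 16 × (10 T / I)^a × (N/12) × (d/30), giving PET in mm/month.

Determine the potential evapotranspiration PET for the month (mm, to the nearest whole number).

10T/I = 10 × 15.6 / 59.2 = 2.6351
(10T/I)^a = 2.6351^1.423 = 3.9700
Uncorrected PET = 16 × 3.9700 = 63.520 mm
Correction = (N/12)(d/30) = (11.0/12)(31/30) = 0.9472
PET = 63.520 × 0.9472 = 60.166 mm/month

60 mm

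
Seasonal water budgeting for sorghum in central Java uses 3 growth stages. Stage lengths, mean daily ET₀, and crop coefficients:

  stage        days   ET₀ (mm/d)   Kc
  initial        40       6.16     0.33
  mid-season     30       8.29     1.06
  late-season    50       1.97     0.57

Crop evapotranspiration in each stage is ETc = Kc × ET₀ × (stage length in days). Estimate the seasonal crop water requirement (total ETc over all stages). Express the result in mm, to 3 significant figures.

401 mm

initial: 0.33 × 6.16 × 40 = 81.31 mm
mid-season: 1.06 × 8.29 × 30 = 263.62 mm
late-season: 0.57 × 1.97 × 50 = 56.15 mm
Seasonal total = 401.08 mm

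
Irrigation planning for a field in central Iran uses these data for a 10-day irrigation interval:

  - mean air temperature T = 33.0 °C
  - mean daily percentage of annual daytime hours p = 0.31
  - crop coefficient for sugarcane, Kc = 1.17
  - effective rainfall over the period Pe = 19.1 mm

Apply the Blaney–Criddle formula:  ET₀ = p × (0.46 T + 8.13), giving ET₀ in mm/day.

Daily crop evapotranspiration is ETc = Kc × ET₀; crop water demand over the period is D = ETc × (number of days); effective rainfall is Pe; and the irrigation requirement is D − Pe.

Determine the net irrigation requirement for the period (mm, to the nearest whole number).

ET₀ = 0.31 × (0.46 × 33.0 + 8.13) = 0.31 × 23.310 = 7.2261 mm/d
ETc = Kc × ET₀ = 1.17 × 7.2261 = 8.4545 mm/d
Crop demand D = ETc × 10 d = 8.4545 × 10 = 84.545 mm
D − Pe = 84.545 − 19.1 = 65.445 mm

65 mm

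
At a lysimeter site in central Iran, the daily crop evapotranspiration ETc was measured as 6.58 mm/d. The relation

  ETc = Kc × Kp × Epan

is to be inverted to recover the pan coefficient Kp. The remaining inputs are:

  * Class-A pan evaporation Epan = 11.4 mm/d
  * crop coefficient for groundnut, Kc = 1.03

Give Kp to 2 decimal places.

0.56

ETc = Kc × Kp × Epan  ⇒  Kp = ETc / (Kc × Epan)
Kp = 6.58 / (1.03 × 11.4) = 6.58 / 11.742 = 0.5604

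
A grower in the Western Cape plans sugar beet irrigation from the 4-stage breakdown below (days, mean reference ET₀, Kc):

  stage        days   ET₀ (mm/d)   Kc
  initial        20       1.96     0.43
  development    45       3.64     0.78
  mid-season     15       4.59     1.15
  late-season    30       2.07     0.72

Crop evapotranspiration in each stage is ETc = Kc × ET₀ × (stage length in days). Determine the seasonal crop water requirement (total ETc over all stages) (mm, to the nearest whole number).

269 mm

initial: 0.43 × 1.96 × 20 = 16.86 mm
development: 0.78 × 3.64 × 45 = 127.76 mm
mid-season: 1.15 × 4.59 × 15 = 79.18 mm
late-season: 0.72 × 2.07 × 30 = 44.71 mm
Seasonal total = 268.51 mm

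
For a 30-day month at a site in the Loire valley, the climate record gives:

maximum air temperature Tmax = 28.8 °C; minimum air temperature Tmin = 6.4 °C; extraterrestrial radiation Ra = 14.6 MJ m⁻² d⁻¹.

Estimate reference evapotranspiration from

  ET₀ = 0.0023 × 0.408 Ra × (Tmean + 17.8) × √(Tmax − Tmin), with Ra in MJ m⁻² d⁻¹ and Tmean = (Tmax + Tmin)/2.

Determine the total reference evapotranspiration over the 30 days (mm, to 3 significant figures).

Tmean = (28.8 + 6.4)/2 = 17.60 °C
0.408 Ra = 0.408 × 14.6 = 5.9568 mm/d equivalent
ET₀ = 0.0023 × 5.9568 × (17.60 + 17.8) × √22.4 = 0.0023 × 5.9568 × 35.40 × 4.7329 = 2.2955 mm/d
Over 30 days: 2.2955 × 30 = 68.865 mm

68.9 mm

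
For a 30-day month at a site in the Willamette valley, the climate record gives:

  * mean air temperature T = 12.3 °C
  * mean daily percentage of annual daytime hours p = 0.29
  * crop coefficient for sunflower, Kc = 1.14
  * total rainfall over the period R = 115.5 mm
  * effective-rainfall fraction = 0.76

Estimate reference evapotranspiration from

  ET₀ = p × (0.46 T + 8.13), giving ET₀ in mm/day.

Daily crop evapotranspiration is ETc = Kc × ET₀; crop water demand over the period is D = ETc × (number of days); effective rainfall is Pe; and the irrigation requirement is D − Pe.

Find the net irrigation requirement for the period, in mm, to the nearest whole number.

ET₀ = 0.29 × (0.46 × 12.3 + 8.13) = 0.29 × 13.788 = 3.9985 mm/d
ETc = Kc × ET₀ = 1.14 × 3.9985 = 4.5583 mm/d
Crop demand D = ETc × 30 d = 4.5583 × 30 = 136.749 mm
Pe = 0.76 × 115.5 = 87.780 mm
D − Pe = 136.749 − 87.780 = 48.969 mm

49 mm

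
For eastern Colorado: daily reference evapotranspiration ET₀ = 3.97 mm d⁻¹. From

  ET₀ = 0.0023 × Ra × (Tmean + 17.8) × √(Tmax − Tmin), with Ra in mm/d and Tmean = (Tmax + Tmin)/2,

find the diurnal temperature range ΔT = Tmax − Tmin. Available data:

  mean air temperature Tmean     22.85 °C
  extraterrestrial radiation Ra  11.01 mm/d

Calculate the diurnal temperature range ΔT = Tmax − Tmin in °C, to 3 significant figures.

√ΔT = ET₀ / [0.0023 × Ra × (Tmean+17.8)] = 3.97 / (0.0023 × 11.01 × 40.65) = 3.8567
ΔT = 3.8567² = 14.874 °C

14.9 °C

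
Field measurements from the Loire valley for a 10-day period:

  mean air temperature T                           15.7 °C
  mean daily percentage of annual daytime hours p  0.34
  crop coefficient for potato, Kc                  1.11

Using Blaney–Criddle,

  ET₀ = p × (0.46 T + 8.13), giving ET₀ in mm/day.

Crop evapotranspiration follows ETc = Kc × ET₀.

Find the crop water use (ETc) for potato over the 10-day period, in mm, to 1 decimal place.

57.9 mm

ET₀ = 0.34 × (0.46 × 15.7 + 8.13) = 0.34 × 15.352 = 5.2197 mm/d
ETc = Kc × ET₀ = 1.11 × 5.2197 = 5.7939 mm/d
Over 10 days: 5.7939 × 10 = 57.939 mm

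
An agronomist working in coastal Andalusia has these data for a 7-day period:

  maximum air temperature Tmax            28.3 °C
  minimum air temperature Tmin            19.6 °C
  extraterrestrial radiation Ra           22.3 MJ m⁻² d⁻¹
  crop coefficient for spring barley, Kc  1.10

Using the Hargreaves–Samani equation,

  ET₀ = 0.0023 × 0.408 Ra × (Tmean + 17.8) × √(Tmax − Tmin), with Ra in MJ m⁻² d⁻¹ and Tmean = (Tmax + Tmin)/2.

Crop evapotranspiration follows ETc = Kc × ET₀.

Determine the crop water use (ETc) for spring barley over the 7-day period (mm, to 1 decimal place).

Tmean = (28.3 + 19.6)/2 = 23.95 °C
0.408 Ra = 0.408 × 22.3 = 9.0984 mm/d equivalent
ET₀ = 0.0023 × 9.0984 × (23.95 + 17.8) × √8.7 = 0.0023 × 9.0984 × 41.75 × 2.9496 = 2.5770 mm/d
ETc = Kc × ET₀ = 1.10 × 2.5770 = 2.8347 mm/d
Over 7 days: 2.8347 × 7 = 19.843 mm

19.8 mm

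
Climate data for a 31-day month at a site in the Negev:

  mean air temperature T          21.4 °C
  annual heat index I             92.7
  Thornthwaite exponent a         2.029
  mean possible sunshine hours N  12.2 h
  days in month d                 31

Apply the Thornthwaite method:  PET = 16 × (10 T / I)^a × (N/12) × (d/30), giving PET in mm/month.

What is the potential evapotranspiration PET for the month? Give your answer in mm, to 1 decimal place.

91.8 mm

10T/I = 10 × 21.4 / 92.7 = 2.3085
(10T/I)^a = 2.3085^2.029 = 5.4600
Uncorrected PET = 16 × 5.4600 = 87.360 mm
Correction = (N/12)(d/30) = (12.2/12)(31/30) = 1.0506
PET = 87.360 × 1.0506 = 91.780 mm/month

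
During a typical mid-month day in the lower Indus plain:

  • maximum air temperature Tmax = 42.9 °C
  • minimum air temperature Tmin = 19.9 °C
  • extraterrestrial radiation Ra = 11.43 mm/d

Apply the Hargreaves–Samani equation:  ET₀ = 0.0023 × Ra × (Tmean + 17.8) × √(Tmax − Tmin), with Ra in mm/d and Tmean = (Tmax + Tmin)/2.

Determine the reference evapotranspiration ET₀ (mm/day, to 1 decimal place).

6.2 mm/day

Tmean = (42.9 + 19.9)/2 = 31.40 °C
ET₀ = 0.0023 × 11.43 × (31.40 + 17.8) × √23.0 = 0.0023 × 11.43 × 49.20 × 4.7958 = 6.2030 mm/d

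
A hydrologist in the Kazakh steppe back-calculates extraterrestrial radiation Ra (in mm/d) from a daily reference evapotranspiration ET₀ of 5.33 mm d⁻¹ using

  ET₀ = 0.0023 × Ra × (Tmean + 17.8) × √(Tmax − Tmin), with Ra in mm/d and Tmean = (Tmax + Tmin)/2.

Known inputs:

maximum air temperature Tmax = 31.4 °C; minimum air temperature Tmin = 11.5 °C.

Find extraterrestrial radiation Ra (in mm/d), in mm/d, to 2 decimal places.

13.24 mm/d

Tmean = 21.45 °C; √ΔT = 4.4609
Ra = ET₀ / [0.0023 × (Tmean+17.8) × √ΔT] = 5.33 / (0.0023 × 39.25 × 4.4609) = 13.235 mm/d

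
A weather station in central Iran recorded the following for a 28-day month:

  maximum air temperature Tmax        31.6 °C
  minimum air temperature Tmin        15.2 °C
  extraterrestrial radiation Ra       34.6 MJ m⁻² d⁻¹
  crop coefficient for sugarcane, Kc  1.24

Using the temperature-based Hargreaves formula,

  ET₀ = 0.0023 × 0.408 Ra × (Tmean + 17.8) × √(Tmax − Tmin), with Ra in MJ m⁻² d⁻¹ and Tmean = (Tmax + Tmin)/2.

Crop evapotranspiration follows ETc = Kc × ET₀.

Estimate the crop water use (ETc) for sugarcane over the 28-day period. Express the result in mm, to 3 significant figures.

Tmean = (31.6 + 15.2)/2 = 23.40 °C
0.408 Ra = 0.408 × 34.6 = 14.1168 mm/d equivalent
ET₀ = 0.0023 × 14.1168 × (23.40 + 17.8) × √16.4 = 0.0023 × 14.1168 × 41.20 × 4.0497 = 5.4173 mm/d
ETc = Kc × ET₀ = 1.24 × 5.4173 = 6.7175 mm/d
Over 28 days: 6.7175 × 28 = 188.090 mm

188 mm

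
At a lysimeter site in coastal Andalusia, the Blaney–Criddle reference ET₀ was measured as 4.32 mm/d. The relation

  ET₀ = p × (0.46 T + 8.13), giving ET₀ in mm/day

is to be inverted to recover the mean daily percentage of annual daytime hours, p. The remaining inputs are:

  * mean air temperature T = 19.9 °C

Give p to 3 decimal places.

p = ET₀ / (0.46 T + 8.13) = 4.32 / (0.46 × 19.9 + 8.13) = 4.32 / 17.284 = 0.2499

0.250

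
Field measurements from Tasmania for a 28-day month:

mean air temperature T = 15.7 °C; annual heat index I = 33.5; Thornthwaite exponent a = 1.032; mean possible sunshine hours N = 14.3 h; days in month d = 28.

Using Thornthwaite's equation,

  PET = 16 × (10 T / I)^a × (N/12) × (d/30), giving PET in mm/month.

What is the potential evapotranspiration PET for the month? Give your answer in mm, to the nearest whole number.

10T/I = 10 × 15.7 / 33.5 = 4.6866
(10T/I)^a = 4.6866^1.032 = 4.9241
Uncorrected PET = 16 × 4.9241 = 78.786 mm
Correction = (N/12)(d/30) = (14.3/12)(28/30) = 1.1122
PET = 78.786 × 1.1122 = 87.626 mm/month

88 mm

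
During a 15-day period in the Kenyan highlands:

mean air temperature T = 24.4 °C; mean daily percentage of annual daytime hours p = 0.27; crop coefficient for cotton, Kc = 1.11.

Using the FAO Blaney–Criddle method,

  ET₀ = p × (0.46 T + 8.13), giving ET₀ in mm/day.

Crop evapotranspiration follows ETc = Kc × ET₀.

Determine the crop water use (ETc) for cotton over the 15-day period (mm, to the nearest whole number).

87 mm

ET₀ = 0.27 × (0.46 × 24.4 + 8.13) = 0.27 × 19.354 = 5.2256 mm/d
ETc = Kc × ET₀ = 1.11 × 5.2256 = 5.8004 mm/d
Over 15 days: 5.8004 × 15 = 87.006 mm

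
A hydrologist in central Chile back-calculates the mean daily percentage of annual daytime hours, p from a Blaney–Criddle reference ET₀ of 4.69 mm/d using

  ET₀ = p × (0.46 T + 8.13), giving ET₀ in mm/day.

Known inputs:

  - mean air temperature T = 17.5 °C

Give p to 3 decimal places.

0.290

p = ET₀ / (0.46 T + 8.13) = 4.69 / (0.46 × 17.5 + 8.13) = 4.69 / 16.180 = 0.2899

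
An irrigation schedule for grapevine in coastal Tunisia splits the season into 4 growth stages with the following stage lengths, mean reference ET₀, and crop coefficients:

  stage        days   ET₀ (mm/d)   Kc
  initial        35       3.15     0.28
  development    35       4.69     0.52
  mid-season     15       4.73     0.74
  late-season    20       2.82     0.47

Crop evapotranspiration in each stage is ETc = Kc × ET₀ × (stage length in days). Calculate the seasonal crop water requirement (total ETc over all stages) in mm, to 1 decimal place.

195.2 mm

initial: 0.28 × 3.15 × 35 = 30.87 mm
development: 0.52 × 4.69 × 35 = 85.36 mm
mid-season: 0.74 × 4.73 × 15 = 52.50 mm
late-season: 0.47 × 2.82 × 20 = 26.51 mm
Seasonal total = 195.24 mm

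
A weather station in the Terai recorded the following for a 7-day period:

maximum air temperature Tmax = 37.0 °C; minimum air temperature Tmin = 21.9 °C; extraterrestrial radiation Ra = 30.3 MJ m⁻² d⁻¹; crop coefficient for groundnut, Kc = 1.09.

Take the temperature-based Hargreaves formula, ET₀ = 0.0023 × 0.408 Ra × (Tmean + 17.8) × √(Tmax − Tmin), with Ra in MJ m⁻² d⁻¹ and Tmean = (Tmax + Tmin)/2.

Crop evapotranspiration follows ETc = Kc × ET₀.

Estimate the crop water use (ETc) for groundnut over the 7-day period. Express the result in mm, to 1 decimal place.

Tmean = (37.0 + 21.9)/2 = 29.45 °C
0.408 Ra = 0.408 × 30.3 = 12.3624 mm/d equivalent
ET₀ = 0.0023 × 12.3624 × (29.45 + 17.8) × √15.1 = 0.0023 × 12.3624 × 47.25 × 3.8859 = 5.2206 mm/d
ETc = Kc × ET₀ = 1.09 × 5.2206 = 5.6905 mm/d
Over 7 days: 5.6905 × 7 = 39.834 mm

39.8 mm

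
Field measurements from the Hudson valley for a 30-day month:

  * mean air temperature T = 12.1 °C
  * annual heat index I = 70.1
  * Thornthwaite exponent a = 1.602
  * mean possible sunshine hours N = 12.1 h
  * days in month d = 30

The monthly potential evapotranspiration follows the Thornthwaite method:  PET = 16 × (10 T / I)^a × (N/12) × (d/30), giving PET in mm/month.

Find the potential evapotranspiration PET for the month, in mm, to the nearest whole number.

10T/I = 10 × 12.1 / 70.1 = 1.7261
(10T/I)^a = 1.7261^1.602 = 2.3976
Uncorrected PET = 16 × 2.3976 = 38.362 mm
Correction = (N/12)(d/30) = (12.1/12)(30/30) = 1.0083
PET = 38.362 × 1.0083 = 38.680 mm/month

39 mm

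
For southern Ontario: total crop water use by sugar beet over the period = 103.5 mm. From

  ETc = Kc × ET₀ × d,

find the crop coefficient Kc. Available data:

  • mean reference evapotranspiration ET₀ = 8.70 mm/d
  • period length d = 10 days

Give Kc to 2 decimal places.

ETc = Kc × ET₀ × d  ⇒  Kc = ETc / (ET₀ × d)
Kc = 103.5 / (8.70 × 10) = 103.5 / 87.00 = 1.1897

1.19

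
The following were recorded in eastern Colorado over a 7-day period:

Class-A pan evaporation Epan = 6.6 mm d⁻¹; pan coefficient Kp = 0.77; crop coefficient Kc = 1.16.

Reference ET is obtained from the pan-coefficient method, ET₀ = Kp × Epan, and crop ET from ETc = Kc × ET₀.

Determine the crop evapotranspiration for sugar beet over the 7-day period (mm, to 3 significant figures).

41.3 mm

ET₀ = 0.77 × 6.6 = 5.0820 mm/d
ETc = Kc × ET₀ = 1.16 × 5.0820 = 5.8951 mm/d
Over 7 days: 5.8951 × 7 = 41.266 mm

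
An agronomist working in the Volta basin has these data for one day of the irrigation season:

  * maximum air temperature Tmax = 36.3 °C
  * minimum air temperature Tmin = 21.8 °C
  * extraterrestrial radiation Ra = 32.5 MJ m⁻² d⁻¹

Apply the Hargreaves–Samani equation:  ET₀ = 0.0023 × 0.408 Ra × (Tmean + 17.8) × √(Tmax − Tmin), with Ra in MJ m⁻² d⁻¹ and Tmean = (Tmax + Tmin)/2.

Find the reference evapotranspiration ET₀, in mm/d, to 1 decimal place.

5.4 mm/d

Tmean = (36.3 + 21.8)/2 = 29.05 °C
0.408 Ra = 0.408 × 32.5 = 13.2600 mm/d equivalent
ET₀ = 0.0023 × 13.2600 × (29.05 + 17.8) × √14.5 = 0.0023 × 13.2600 × 46.85 × 3.8079 = 5.4408 mm/d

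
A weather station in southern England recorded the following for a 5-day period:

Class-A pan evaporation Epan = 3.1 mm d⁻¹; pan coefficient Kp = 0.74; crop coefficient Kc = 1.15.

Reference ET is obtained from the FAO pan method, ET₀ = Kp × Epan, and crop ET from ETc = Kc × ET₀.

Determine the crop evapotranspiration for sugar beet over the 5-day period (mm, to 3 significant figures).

13.2 mm

ET₀ = 0.74 × 3.1 = 2.2940 mm/d
ETc = Kc × ET₀ = 1.15 × 2.2940 = 2.6381 mm/d
Over 5 days: 2.6381 × 5 = 13.191 mm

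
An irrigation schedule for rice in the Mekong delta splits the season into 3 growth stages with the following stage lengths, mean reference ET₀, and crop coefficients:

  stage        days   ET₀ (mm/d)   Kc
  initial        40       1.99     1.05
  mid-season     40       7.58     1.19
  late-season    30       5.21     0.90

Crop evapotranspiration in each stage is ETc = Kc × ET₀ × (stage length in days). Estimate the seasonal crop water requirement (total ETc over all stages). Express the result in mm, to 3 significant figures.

initial: 1.05 × 1.99 × 40 = 83.58 mm
mid-season: 1.19 × 7.58 × 40 = 360.81 mm
late-season: 0.90 × 5.21 × 30 = 140.67 mm
Seasonal total = 585.06 mm

585 mm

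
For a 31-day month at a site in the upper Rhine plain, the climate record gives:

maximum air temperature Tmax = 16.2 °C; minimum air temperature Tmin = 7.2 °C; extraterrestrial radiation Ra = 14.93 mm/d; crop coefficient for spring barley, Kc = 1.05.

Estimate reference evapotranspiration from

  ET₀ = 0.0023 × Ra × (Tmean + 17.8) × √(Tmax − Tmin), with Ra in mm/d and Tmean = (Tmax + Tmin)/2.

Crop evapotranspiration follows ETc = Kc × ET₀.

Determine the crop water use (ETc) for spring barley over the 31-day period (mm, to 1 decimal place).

98.9 mm

Tmean = (16.2 + 7.2)/2 = 11.70 °C
ET₀ = 0.0023 × 14.93 × (11.70 + 17.8) × √9.0 = 0.0023 × 14.93 × 29.50 × 3.0000 = 3.0390 mm/d
ETc = Kc × ET₀ = 1.05 × 3.0390 = 3.1910 mm/d
Over 31 days: 3.1910 × 31 = 98.921 mm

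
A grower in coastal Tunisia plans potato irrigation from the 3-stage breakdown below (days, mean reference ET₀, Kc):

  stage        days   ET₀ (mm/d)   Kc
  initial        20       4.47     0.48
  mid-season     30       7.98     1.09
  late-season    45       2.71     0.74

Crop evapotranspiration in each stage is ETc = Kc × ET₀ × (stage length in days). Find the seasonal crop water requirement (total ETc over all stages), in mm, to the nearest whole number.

394 mm

initial: 0.48 × 4.47 × 20 = 42.91 mm
mid-season: 1.09 × 7.98 × 30 = 260.95 mm
late-season: 0.74 × 2.71 × 45 = 90.24 mm
Seasonal total = 394.10 mm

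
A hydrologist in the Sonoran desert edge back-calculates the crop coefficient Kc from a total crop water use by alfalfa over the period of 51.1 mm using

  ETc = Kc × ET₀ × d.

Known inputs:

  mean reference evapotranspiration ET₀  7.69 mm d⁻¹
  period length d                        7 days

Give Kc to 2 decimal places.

ETc = Kc × ET₀ × d  ⇒  Kc = ETc / (ET₀ × d)
Kc = 51.1 / (7.69 × 7) = 51.1 / 53.83 = 0.9493

0.95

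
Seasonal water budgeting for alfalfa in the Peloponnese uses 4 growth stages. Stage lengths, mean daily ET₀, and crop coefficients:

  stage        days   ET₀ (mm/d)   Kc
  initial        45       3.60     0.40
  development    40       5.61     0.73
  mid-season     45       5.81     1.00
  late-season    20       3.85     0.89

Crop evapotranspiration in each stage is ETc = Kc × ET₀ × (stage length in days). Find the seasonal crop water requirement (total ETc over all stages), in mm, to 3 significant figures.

559 mm

initial: 0.40 × 3.60 × 45 = 64.80 mm
development: 0.73 × 5.61 × 40 = 163.81 mm
mid-season: 1.00 × 5.81 × 45 = 261.45 mm
late-season: 0.89 × 3.85 × 20 = 68.53 mm
Seasonal total = 558.59 mm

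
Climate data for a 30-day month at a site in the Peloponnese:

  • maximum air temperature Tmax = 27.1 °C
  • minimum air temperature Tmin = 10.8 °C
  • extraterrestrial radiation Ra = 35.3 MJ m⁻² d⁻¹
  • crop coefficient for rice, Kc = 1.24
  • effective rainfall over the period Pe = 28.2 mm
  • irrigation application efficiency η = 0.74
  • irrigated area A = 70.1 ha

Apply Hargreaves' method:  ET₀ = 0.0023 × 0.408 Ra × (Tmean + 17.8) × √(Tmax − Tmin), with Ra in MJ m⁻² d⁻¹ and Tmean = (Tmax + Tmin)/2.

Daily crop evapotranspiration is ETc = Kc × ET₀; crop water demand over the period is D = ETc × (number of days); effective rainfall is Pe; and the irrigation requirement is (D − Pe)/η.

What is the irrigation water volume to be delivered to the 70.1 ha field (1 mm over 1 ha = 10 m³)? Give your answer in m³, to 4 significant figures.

Tmean = (27.1 + 10.8)/2 = 18.95 °C
0.408 Ra = 0.408 × 35.3 = 14.4024 mm/d equivalent
ET₀ = 0.0023 × 14.4024 × (18.95 + 17.8) × √16.3 = 0.0023 × 14.4024 × 36.75 × 4.0373 = 4.9149 mm/d
ETc = Kc × ET₀ = 1.24 × 4.9149 = 6.0945 mm/d
Crop demand D = ETc × 30 d = 6.0945 × 30 = 182.835 mm
D − Pe = 182.835 − 28.2 = 154.635 mm
Gross irrigation = 154.635 / 0.74 = 208.966 mm
Volume = 208.966 mm × 70.1 ha × 10 = 146485.2 m³

146500 m³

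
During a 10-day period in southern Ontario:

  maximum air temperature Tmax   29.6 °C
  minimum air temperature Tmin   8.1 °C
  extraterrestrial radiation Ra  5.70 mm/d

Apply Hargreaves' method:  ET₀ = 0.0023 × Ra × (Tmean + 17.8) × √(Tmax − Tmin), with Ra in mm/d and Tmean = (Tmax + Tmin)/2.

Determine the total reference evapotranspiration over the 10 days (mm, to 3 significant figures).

Tmean = (29.6 + 8.1)/2 = 18.85 °C
ET₀ = 0.0023 × 5.70 × (18.85 + 17.8) × √21.5 = 0.0023 × 5.70 × 36.65 × 4.6368 = 2.2279 mm/d
Over 10 days: 2.2279 × 10 = 22.279 mm

22.3 mm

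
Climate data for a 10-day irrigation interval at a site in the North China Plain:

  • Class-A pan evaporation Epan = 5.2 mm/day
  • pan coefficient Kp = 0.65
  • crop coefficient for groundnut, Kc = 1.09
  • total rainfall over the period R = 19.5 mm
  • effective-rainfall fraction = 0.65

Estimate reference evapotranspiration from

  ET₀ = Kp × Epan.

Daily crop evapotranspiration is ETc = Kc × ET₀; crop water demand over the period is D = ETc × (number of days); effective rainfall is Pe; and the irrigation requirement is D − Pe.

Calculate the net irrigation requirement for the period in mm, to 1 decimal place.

24.2 mm

ET₀ = 0.65 × 5.2 = 3.3800 mm/d
ETc = Kc × ET₀ = 1.09 × 3.3800 = 3.6842 mm/d
Crop demand D = ETc × 10 d = 3.6842 × 10 = 36.842 mm
Pe = 0.65 × 19.5 = 12.675 mm
D − Pe = 36.842 − 12.675 = 24.167 mm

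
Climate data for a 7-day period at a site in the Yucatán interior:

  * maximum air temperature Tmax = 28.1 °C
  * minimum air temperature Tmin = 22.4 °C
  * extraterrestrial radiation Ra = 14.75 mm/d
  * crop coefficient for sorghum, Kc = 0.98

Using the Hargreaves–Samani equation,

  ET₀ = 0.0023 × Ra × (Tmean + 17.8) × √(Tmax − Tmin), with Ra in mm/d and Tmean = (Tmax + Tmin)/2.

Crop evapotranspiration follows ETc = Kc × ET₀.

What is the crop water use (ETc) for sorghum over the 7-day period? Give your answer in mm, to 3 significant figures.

Tmean = (28.1 + 22.4)/2 = 25.25 °C
ET₀ = 0.0023 × 14.75 × (25.25 + 17.8) × √5.7 = 0.0023 × 14.75 × 43.05 × 2.3875 = 3.4869 mm/d
ETc = Kc × ET₀ = 0.98 × 3.4869 = 3.4172 mm/d
Over 7 days: 3.4172 × 7 = 23.920 mm

23.9 mm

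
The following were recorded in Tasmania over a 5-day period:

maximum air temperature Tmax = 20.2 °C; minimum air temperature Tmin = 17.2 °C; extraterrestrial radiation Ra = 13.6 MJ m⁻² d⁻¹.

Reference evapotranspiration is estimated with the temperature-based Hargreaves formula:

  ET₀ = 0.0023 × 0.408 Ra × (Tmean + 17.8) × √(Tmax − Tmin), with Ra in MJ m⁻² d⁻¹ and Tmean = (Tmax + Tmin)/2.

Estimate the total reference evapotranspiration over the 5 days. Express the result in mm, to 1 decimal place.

4.0 mm

Tmean = (20.2 + 17.2)/2 = 18.70 °C
0.408 Ra = 0.408 × 13.6 = 5.5488 mm/d equivalent
ET₀ = 0.0023 × 5.5488 × (18.70 + 17.8) × √3.0 = 0.0023 × 5.5488 × 36.50 × 1.7321 = 0.8068 mm/d
Over 5 days: 0.8068 × 5 = 4.034 mm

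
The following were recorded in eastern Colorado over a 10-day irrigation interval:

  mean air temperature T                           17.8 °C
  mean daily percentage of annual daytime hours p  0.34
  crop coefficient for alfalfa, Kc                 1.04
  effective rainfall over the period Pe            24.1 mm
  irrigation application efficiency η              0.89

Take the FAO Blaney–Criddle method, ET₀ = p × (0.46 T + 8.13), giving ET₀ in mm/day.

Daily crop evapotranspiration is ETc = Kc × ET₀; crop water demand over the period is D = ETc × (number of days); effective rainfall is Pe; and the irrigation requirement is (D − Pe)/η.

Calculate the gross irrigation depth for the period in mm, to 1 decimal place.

37.8 mm

ET₀ = 0.34 × (0.46 × 17.8 + 8.13) = 0.34 × 16.318 = 5.5481 mm/d
ETc = Kc × ET₀ = 1.04 × 5.5481 = 5.7700 mm/d
Crop demand D = ETc × 10 d = 5.7700 × 10 = 57.700 mm
D − Pe = 57.700 − 24.1 = 33.600 mm
Gross irrigation = 33.600 / 0.89 = 37.753 mm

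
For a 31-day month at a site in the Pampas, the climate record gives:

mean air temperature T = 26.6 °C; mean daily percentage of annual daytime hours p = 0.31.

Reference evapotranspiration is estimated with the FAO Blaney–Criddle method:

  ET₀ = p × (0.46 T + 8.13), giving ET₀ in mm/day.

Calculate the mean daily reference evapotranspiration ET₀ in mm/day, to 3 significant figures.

ET₀ = 0.31 × (0.46 × 26.6 + 8.13) = 0.31 × 20.366 = 6.3135 mm/d

6.31 mm/day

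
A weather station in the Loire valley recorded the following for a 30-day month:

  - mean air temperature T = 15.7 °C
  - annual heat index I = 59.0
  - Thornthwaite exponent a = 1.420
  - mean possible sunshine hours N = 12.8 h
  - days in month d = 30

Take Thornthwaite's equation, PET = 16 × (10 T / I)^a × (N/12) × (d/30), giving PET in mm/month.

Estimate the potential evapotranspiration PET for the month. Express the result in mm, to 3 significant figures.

10T/I = 10 × 15.7 / 59.0 = 2.6610
(10T/I)^a = 2.6610^1.420 = 4.0139
Uncorrected PET = 16 × 4.0139 = 64.222 mm
Correction = (N/12)(d/30) = (12.8/12)(30/30) = 1.0667
PET = 64.222 × 1.0667 = 68.506 mm/month

68.5 mm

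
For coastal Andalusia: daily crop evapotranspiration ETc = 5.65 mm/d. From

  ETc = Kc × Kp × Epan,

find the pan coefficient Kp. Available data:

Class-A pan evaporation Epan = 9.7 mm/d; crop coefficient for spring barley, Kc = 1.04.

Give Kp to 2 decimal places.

ETc = Kc × Kp × Epan  ⇒  Kp = ETc / (Kc × Epan)
Kp = 5.65 / (1.04 × 9.7) = 5.65 / 10.088 = 0.5601

0.56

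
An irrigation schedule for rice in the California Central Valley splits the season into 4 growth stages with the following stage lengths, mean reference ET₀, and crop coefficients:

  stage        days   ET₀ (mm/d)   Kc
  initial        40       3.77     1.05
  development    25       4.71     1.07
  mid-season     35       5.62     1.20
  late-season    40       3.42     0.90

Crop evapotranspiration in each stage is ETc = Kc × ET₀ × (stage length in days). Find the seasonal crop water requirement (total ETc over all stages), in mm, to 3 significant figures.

initial: 1.05 × 3.77 × 40 = 158.34 mm
development: 1.07 × 4.71 × 25 = 125.99 mm
mid-season: 1.20 × 5.62 × 35 = 236.04 mm
late-season: 0.90 × 3.42 × 40 = 123.12 mm
Seasonal total = 643.49 mm

643 mm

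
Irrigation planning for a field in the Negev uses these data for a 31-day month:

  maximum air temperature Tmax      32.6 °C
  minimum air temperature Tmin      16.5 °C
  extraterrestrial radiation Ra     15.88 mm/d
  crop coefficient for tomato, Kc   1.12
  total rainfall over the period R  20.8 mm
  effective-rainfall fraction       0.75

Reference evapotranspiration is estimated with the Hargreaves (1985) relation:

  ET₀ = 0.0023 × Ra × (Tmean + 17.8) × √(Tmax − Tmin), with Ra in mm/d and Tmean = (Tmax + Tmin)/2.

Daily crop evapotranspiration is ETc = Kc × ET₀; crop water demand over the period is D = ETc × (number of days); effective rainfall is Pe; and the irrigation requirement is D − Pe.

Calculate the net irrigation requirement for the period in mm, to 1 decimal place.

199.9 mm

Tmean = (32.6 + 16.5)/2 = 24.55 °C
ET₀ = 0.0023 × 15.88 × (24.55 + 17.8) × √16.1 = 0.0023 × 15.88 × 42.35 × 4.0125 = 6.2065 mm/d
ETc = Kc × ET₀ = 1.12 × 6.2065 = 6.9513 mm/d
Crop demand D = ETc × 31 d = 6.9513 × 31 = 215.490 mm
Pe = 0.75 × 20.8 = 15.600 mm
D − Pe = 215.490 − 15.600 = 199.890 mm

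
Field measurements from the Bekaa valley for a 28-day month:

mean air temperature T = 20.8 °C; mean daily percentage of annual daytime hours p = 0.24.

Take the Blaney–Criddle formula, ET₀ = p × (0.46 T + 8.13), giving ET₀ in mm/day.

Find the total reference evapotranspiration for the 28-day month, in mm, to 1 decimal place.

ET₀ = 0.24 × (0.46 × 20.8 + 8.13) = 0.24 × 17.698 = 4.2475 mm/d
Monthly total = 4.2475 × 28 = 118.930 mm

118.9 mm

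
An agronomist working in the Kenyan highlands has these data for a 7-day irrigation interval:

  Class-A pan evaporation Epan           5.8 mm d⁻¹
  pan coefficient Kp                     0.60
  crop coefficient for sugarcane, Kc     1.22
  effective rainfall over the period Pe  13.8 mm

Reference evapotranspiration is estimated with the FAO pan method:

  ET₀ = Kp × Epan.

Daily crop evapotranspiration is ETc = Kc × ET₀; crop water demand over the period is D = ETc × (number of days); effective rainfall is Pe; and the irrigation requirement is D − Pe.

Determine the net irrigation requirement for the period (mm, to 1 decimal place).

ET₀ = 0.60 × 5.8 = 3.4800 mm/d
ETc = Kc × ET₀ = 1.22 × 3.4800 = 4.2456 mm/d
Crop demand D = ETc × 7 d = 4.2456 × 7 = 29.719 mm
D − Pe = 29.719 − 13.8 = 15.919 mm

15.9 mm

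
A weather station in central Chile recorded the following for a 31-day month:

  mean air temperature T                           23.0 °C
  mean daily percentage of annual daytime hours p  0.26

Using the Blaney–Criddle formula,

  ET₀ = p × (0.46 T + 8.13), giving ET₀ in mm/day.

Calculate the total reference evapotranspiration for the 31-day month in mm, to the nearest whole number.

151 mm

ET₀ = 0.26 × (0.46 × 23.0 + 8.13) = 0.26 × 18.710 = 4.8646 mm/d
Monthly total = 4.8646 × 31 = 150.803 mm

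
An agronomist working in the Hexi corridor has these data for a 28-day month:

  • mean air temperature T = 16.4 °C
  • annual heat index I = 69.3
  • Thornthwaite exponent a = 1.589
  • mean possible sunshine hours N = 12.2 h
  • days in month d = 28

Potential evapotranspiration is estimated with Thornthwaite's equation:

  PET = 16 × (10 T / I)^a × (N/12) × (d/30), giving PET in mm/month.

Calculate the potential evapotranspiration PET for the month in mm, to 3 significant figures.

10T/I = 10 × 16.4 / 69.3 = 2.3665
(10T/I)^a = 2.3665^1.589 = 3.9306
Uncorrected PET = 16 × 3.9306 = 62.890 mm
Correction = (N/12)(d/30) = (12.2/12)(28/30) = 0.9489
PET = 62.890 × 0.9489 = 59.676 mm/month

59.7 mm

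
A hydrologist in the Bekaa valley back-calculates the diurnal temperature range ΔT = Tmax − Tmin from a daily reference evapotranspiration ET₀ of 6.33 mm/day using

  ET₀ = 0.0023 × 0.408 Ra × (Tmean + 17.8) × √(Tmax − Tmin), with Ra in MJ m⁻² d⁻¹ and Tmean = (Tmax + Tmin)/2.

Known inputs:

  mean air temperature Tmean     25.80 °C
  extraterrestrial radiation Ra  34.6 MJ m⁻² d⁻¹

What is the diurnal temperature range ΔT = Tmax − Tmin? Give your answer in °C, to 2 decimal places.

√ΔT = ET₀ / [0.0023 × 0.408 × Ra × (Tmean+17.8)] = 6.33 / (0.0023 × 14.1168 × 43.60) = 4.4715
ΔT = 4.4715² = 19.994 °C

19.99 °C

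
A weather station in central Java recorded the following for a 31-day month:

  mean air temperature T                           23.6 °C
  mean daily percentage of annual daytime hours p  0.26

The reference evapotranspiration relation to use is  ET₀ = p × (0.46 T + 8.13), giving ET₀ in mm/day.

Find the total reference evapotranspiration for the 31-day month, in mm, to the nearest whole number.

ET₀ = 0.26 × (0.46 × 23.6 + 8.13) = 0.26 × 18.986 = 4.9364 mm/d
Monthly total = 4.9364 × 31 = 153.028 mm

153 mm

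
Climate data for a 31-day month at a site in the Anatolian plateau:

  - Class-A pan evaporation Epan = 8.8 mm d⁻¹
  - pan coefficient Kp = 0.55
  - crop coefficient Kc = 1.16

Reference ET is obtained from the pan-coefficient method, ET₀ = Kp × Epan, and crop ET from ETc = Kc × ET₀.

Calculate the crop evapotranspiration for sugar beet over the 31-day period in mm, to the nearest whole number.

174 mm

ET₀ = 0.55 × 8.8 = 4.8400 mm/d
ETc = Kc × ET₀ = 1.16 × 4.8400 = 5.6144 mm/d
Over 31 days: 5.6144 × 31 = 174.046 mm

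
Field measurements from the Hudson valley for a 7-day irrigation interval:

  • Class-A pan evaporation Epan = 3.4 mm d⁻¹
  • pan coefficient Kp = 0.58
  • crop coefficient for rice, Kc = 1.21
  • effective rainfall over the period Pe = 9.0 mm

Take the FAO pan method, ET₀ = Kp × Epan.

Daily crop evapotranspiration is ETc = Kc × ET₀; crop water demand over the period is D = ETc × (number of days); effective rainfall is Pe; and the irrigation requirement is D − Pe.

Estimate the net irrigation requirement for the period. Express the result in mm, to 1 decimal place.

7.7 mm

ET₀ = 0.58 × 3.4 = 1.9720 mm/d
ETc = Kc × ET₀ = 1.21 × 1.9720 = 2.3861 mm/d
Crop demand D = ETc × 7 d = 2.3861 × 7 = 16.703 mm
D − Pe = 16.703 − 9.0 = 7.703 mm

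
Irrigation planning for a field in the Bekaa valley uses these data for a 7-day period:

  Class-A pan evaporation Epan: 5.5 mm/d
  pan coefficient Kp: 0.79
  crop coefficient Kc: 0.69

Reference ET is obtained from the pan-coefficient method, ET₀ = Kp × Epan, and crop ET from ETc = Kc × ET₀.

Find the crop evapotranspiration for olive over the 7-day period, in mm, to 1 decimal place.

ET₀ = 0.79 × 5.5 = 4.3450 mm/d
ETc = Kc × ET₀ = 0.69 × 4.3450 = 2.9981 mm/d
Over 7 days: 2.9981 × 7 = 20.987 mm

21.0 mm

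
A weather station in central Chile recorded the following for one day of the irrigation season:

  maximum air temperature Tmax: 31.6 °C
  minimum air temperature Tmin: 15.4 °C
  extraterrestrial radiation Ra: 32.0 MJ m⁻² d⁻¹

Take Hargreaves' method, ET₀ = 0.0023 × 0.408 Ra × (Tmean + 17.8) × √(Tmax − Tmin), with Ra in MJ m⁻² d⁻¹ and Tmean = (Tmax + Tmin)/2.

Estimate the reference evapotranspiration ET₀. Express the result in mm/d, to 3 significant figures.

4.99 mm/d

Tmean = (31.6 + 15.4)/2 = 23.50 °C
0.408 Ra = 0.408 × 32.0 = 13.0560 mm/d equivalent
ET₀ = 0.0023 × 13.0560 × (23.50 + 17.8) × √16.2 = 0.0023 × 13.0560 × 41.30 × 4.0249 = 4.9916 mm/d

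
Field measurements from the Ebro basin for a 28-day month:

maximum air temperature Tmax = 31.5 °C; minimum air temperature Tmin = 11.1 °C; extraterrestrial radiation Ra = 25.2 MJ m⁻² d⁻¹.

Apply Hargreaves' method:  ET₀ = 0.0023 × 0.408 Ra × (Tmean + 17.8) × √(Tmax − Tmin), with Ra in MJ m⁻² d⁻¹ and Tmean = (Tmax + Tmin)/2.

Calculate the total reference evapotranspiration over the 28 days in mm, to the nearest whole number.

Tmean = (31.5 + 11.1)/2 = 21.30 °C
0.408 Ra = 0.408 × 25.2 = 10.2816 mm/d equivalent
ET₀ = 0.0023 × 10.2816 × (21.30 + 17.8) × √20.4 = 0.0023 × 10.2816 × 39.10 × 4.5166 = 4.1762 mm/d
Over 28 days: 4.1762 × 28 = 116.934 mm

117 mm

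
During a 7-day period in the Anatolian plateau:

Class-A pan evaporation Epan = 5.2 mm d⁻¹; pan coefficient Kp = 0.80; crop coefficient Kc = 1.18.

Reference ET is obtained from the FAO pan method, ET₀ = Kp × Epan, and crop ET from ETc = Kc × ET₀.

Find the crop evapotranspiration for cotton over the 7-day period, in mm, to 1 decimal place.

ET₀ = 0.80 × 5.2 = 4.1600 mm/d
ETc = Kc × ET₀ = 1.18 × 4.1600 = 4.9088 mm/d
Over 7 days: 4.9088 × 7 = 34.362 mm

34.4 mm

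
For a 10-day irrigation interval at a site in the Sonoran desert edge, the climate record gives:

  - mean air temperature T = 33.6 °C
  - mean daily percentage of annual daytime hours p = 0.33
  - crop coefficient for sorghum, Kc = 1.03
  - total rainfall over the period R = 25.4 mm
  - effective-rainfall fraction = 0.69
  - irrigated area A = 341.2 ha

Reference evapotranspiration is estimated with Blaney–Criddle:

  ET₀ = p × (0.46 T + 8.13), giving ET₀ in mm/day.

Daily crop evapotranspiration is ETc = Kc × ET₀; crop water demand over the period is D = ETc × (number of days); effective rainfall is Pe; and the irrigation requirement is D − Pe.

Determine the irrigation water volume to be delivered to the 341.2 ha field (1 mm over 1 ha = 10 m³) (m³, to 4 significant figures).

ET₀ = 0.33 × (0.46 × 33.6 + 8.13) = 0.33 × 23.586 = 7.7834 mm/d
ETc = Kc × ET₀ = 1.03 × 7.7834 = 8.0169 mm/d
Crop demand D = ETc × 10 d = 8.0169 × 10 = 80.169 mm
Pe = 0.69 × 25.4 = 17.526 mm
D − Pe = 80.169 − 17.526 = 62.643 mm
Volume = 62.643 mm × 341.2 ha × 10 = 213737.9 m³

213700 m³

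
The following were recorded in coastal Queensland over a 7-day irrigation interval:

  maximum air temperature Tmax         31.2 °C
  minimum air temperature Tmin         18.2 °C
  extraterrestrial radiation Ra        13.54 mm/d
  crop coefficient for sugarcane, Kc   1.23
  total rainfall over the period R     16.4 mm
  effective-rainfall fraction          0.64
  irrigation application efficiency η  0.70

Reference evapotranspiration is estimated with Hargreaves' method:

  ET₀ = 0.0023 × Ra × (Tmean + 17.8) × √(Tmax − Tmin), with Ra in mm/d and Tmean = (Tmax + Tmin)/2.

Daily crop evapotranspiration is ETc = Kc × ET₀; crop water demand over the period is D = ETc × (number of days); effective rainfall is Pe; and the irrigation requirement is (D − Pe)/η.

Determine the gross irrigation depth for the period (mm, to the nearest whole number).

44 mm

Tmean = (31.2 + 18.2)/2 = 24.70 °C
ET₀ = 0.0023 × 13.54 × (24.70 + 17.8) × √13.0 = 0.0023 × 13.54 × 42.50 × 3.6056 = 4.7721 mm/d
ETc = Kc × ET₀ = 1.23 × 4.7721 = 5.8697 mm/d
Crop demand D = ETc × 7 d = 5.8697 × 7 = 41.088 mm
Pe = 0.64 × 16.4 = 10.496 mm
D − Pe = 41.088 − 10.496 = 30.592 mm
Gross irrigation = 30.592 / 0.70 = 43.703 mm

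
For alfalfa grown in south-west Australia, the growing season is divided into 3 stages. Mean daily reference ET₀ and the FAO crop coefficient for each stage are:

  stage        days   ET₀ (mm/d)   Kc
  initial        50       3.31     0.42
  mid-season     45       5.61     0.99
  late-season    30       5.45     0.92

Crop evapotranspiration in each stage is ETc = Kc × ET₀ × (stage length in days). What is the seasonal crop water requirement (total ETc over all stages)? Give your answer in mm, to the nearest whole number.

initial: 0.42 × 3.31 × 50 = 69.51 mm
mid-season: 0.99 × 5.61 × 45 = 249.93 mm
late-season: 0.92 × 5.45 × 30 = 150.42 mm
Seasonal total = 469.86 mm

470 mm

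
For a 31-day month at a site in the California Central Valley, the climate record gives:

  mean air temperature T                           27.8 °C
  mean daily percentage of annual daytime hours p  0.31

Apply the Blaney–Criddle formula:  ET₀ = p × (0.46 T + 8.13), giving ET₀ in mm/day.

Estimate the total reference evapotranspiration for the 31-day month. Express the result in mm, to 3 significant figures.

ET₀ = 0.31 × (0.46 × 27.8 + 8.13) = 0.31 × 20.918 = 6.4846 mm/d
Monthly total = 6.4846 × 31 = 201.023 mm

201 mm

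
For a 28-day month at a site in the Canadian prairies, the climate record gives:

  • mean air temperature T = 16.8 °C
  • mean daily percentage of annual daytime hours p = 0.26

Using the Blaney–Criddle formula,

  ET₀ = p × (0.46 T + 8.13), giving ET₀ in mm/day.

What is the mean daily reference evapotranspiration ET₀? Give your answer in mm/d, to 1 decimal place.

ET₀ = 0.26 × (0.46 × 16.8 + 8.13) = 0.26 × 15.858 = 4.1231 mm/d

4.1 mm/d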